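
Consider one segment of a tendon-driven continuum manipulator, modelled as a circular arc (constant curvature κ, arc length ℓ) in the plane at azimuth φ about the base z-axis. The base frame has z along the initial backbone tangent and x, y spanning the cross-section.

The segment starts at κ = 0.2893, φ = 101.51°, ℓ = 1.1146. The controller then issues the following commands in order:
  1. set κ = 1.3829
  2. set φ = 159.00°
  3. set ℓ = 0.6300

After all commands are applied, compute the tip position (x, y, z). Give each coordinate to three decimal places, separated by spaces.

-0.240 0.092 0.553

initial: κ=0.2893, φ=101.51°, ℓ=1.1146
cmd 1: set κ=1.3829 → (κ,φ,ℓ)=(1.3829,101.51°,1.1146) → tip=(-0.1400,0.6877,0.7228)
cmd 2: set φ=159.00° → (κ,φ,ℓ)=(1.3829,159.00°,1.1146) → tip=(-0.6552,0.2515,0.7228)
cmd 3: set ℓ=0.6300 → (κ,φ,ℓ)=(1.3829,159.00°,0.6300) → tip=(-0.2404,0.0923,0.5533)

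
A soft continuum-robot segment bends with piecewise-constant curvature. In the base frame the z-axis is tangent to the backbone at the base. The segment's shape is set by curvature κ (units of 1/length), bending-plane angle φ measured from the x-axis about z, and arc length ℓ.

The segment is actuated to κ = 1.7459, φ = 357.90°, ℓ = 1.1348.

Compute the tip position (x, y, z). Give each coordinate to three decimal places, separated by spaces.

θ = κ·ℓ = 1.7459 × 1.1348 = 1.98125 rad
ρ = (1 − cos θ)/κ = (1 − -0.39902)/1.7459 = 0.80132
z = sin θ / κ = 0.91694/1.7459 = 0.52520
x = ρ cos φ = 0.80132 × cos(357.90°) = 0.80078
y = ρ sin φ = 0.80132 × sin(357.90°) = -0.02936

0.801 -0.029 0.525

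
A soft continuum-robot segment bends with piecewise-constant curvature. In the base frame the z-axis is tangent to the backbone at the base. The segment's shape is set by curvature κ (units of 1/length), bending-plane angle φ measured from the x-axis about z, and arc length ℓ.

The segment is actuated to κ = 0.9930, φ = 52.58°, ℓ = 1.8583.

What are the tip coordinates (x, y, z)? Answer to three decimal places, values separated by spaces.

θ = κ·ℓ = 0.9930 × 1.8583 = 1.84529 rad
ρ = (1 − cos θ)/κ = (1 − -0.27106)/0.9930 = 1.28002
z = sin θ / κ = 0.96256/0.9930 = 0.96935
x = ρ cos φ = 1.28002 × cos(52.58°) = 0.77781
y = ρ sin φ = 1.28002 × sin(52.58°) = 1.01660

0.778 1.017 0.969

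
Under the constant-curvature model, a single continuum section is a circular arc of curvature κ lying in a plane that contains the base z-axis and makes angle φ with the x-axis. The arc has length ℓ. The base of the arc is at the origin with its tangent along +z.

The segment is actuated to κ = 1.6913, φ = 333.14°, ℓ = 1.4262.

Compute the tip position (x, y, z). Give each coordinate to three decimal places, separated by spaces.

0.921 -0.466 0.394

θ = κ·ℓ = 1.6913 × 1.4262 = 2.41213 rad
ρ = (1 − cos θ)/κ = (1 − -0.74553)/1.6913 = 1.03207
z = sin θ / κ = 0.66647/1.6913 = 0.39406
x = ρ cos φ = 1.03207 × cos(333.14°) = 0.92072
y = ρ sin φ = 1.03207 × sin(333.14°) = -0.46630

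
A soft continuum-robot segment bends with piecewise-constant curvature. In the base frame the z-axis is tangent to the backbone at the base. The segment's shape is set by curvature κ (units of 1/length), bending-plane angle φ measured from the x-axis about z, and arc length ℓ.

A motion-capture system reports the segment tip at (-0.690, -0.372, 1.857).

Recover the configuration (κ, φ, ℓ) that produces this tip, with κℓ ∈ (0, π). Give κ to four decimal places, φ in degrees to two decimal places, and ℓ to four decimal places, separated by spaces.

ρ = √(x²+y²) = √(-0.690² + -0.372²) = 0.78389
φ = atan2(y, x) mod 360° = atan2(-0.372, -0.690) = 208.3305°
|p|² = ρ² + z² = 0.78389² + 1.857² = 4.06293
κ = 2ρ / |p|² = 2×0.78389 / 4.06293 = 0.38587
θ = 2·atan2(ρ, z) = 2·atan2(0.78389, 1.857) = 0.79887 rad
ℓ = θ/κ = 0.79887/0.38587 = 2.07029

0.3859 208.33 2.0703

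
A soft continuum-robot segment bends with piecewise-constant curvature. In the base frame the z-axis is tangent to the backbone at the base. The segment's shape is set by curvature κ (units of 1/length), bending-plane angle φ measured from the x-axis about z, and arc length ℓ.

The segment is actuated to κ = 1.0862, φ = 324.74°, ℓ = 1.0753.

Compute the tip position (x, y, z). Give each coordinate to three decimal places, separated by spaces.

0.457 -0.323 0.847

θ = κ·ℓ = 1.0862 × 1.0753 = 1.16799 rad
ρ = (1 − cos θ)/κ = (1 − 0.39200)/1.0862 = 0.55975
z = sin θ / κ = 0.91996/1.0862 = 0.84696
x = ρ cos φ = 0.55975 × cos(324.74°) = 0.45706
y = ρ sin φ = 0.55975 × sin(324.74°) = -0.32314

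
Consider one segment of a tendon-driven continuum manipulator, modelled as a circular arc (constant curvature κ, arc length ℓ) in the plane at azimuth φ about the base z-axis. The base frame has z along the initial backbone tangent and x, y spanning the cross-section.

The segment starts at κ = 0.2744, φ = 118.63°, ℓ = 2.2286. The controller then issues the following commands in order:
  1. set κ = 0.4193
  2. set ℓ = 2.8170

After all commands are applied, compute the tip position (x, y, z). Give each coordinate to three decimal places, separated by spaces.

-0.709 1.298 2.206

initial: κ=0.2744, φ=118.63°, ℓ=2.2286
cmd 1: set κ=0.4193 → (κ,φ,ℓ)=(0.4193,118.63°,2.2286) → tip=(-0.4637,0.8493,1.9181)
cmd 2: set ℓ=2.8170 → (κ,φ,ℓ)=(0.4193,118.63°,2.8170) → tip=(-0.7087,1.2982,2.2062)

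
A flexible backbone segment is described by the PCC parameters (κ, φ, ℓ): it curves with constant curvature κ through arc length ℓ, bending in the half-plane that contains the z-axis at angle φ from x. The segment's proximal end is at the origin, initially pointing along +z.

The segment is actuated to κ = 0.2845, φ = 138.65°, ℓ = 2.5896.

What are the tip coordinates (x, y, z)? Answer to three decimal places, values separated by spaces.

θ = κ·ℓ = 0.2845 × 2.5896 = 0.73674 rad
ρ = (1 − cos θ)/κ = (1 − 0.74066)/0.2845 = 0.91156
z = sin θ / κ = 0.67188/0.2845 = 2.36161
x = ρ cos φ = 0.91156 × cos(138.65°) = -0.68429
y = ρ sin φ = 0.91156 × sin(138.65°) = 0.60223

-0.684 0.602 2.362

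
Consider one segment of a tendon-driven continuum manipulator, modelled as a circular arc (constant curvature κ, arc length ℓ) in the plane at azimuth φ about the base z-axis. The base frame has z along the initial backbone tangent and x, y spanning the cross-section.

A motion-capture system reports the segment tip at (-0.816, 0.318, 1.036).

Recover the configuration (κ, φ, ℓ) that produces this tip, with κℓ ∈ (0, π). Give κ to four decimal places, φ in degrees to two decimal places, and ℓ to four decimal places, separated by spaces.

0.9518 158.71 1.4747

ρ = √(x²+y²) = √(-0.816² + 0.318²) = 0.87577
φ = atan2(y, x) mod 360° = atan2(0.318, -0.816) = 158.7088°
|p|² = ρ² + z² = 0.87577² + 1.036² = 1.84028
κ = 2ρ / |p|² = 2×0.87577 / 1.84028 = 0.95179
θ = 2·atan2(ρ, z) = 2·atan2(0.87577, 1.036) = 1.40357 rad
ℓ = θ/κ = 1.40357/0.95179 = 1.47467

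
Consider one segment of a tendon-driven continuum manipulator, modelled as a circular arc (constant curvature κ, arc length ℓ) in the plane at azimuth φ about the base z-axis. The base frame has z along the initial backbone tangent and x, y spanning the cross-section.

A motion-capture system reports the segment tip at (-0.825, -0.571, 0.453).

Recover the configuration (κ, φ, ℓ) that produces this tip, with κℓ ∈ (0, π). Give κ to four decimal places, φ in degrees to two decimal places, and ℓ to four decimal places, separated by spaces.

1.6558 214.69 1.3850

ρ = √(x²+y²) = √(-0.825² + -0.571²) = 1.00333
φ = atan2(y, x) mod 360° = atan2(-0.571, -0.825) = 214.6879°
|p|² = ρ² + z² = 1.00333² + 0.453² = 1.21188
κ = 2ρ / |p|² = 2×1.00333 / 1.21188 = 1.65583
θ = 2·atan2(ρ, z) = 2·atan2(1.00333, 0.453) = 2.29340 rad
ℓ = θ/κ = 2.29340/1.65583 = 1.38505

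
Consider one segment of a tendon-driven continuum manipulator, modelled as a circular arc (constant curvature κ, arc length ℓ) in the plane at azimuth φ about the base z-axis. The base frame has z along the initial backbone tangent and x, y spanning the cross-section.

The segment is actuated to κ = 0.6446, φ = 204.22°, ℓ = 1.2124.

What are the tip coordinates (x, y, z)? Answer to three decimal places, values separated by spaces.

-0.411 -0.185 1.093

θ = κ·ℓ = 0.6446 × 1.2124 = 0.78151 rad
ρ = (1 − cos θ)/κ = (1 − 0.70985)/0.6446 = 0.45013
z = sin θ / κ = 0.70435/0.6446 = 1.09270
x = ρ cos φ = 0.45013 × cos(204.22°) = -0.41050
y = ρ sin φ = 0.45013 × sin(204.22°) = -0.18466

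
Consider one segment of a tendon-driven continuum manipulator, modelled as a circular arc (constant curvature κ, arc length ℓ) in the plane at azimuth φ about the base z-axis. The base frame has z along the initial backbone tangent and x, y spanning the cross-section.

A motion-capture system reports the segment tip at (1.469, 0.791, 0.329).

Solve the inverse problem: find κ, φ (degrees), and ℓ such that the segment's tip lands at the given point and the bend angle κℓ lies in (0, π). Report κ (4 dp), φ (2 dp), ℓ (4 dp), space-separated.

ρ = √(x²+y²) = √(1.469² + 0.791²) = 1.66843
φ = atan2(y, x) mod 360° = atan2(0.791, 1.469) = 28.3008°
|p|² = ρ² + z² = 1.66843² + 0.329² = 2.89188
κ = 2ρ / |p|² = 2×1.66843 / 2.89188 = 1.15387
θ = 2·atan2(ρ, z) = 2·atan2(1.66843, 0.329) = 2.75220 rad
ℓ = θ/κ = 2.75220/1.15387 = 2.38520

1.1539 28.30 2.3852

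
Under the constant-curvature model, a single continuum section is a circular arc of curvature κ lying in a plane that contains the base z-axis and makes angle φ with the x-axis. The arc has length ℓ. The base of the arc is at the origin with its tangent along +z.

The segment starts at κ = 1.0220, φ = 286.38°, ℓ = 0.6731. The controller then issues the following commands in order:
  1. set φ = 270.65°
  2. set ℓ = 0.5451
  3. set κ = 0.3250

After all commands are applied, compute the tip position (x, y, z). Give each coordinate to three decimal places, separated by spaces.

initial: κ=1.0220, φ=286.38°, ℓ=0.6731
cmd 1: set φ=270.65° → (κ,φ,ℓ)=(1.0220,270.65°,0.6731) → tip=(0.0025,-0.2225,0.6213)
cmd 2: set ℓ=0.5451 → (κ,φ,ℓ)=(1.0220,270.65°,0.5451) → tip=(0.0017,-0.1479,0.5173)
cmd 3: set κ=0.3250 → (κ,φ,ℓ)=(0.3250,270.65°,0.5451) → tip=(0.0005,-0.0482,0.5423)

0.001 -0.048 0.542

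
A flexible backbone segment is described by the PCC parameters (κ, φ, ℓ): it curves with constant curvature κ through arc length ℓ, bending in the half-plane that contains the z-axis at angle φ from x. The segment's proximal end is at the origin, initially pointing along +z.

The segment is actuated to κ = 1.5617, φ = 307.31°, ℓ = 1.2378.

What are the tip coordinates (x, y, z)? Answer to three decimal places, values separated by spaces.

0.526 -0.690 0.599

θ = κ·ℓ = 1.5617 × 1.2378 = 1.93307 rad
ρ = (1 − cos θ)/κ = (1 − -0.35440)/1.5617 = 0.86726
z = sin θ / κ = 0.93509/1.5617 = 0.59877
x = ρ cos φ = 0.86726 × cos(307.31°) = 0.52567
y = ρ sin φ = 0.86726 × sin(307.31°) = -0.68979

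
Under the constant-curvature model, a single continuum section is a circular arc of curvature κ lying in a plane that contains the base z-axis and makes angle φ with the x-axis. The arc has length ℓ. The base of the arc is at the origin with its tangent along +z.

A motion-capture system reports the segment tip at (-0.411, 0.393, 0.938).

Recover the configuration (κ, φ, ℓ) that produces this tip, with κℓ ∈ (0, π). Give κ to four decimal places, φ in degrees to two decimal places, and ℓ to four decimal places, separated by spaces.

ρ = √(x²+y²) = √(-0.411² + 0.393²) = 0.56866
φ = atan2(y, x) mod 360° = atan2(0.393, -0.411) = 136.2825°
|p|² = ρ² + z² = 0.56866² + 0.938² = 1.20321
κ = 2ρ / |p|² = 2×0.56866 / 1.20321 = 0.94523
θ = 2·atan2(ρ, z) = 2·atan2(0.56866, 0.938) = 1.09000 rad
ℓ = θ/κ = 1.09000/0.94523 = 1.15315

0.9452 136.28 1.1532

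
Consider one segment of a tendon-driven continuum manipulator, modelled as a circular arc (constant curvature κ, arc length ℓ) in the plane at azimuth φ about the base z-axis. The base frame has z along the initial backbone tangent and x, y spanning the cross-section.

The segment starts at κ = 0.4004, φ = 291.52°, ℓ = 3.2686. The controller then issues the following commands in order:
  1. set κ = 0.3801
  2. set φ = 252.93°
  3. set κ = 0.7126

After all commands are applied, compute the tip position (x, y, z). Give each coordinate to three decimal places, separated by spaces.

initial: κ=0.4004, φ=291.52°, ℓ=3.2686
cmd 1: set κ=0.3801 → (κ,φ,ℓ)=(0.3801,291.52°,3.2686) → tip=(0.6538,-1.6581,2.4903)
cmd 2: set φ=252.93° → (κ,φ,ℓ)=(0.3801,252.93°,3.2686) → tip=(-0.5232,-1.7038,2.4903)
cmd 3: set κ=0.7126 → (κ,φ,ℓ)=(0.7126,252.93°,3.2686) → tip=(-0.6952,-2.2641,1.0187)

-0.695 -2.264 1.019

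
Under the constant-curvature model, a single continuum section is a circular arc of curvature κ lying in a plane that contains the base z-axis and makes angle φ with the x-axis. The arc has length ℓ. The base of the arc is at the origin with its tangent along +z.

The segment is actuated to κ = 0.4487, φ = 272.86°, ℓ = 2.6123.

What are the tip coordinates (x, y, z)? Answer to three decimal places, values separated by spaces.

0.068 -1.362 2.054

θ = κ·ℓ = 0.4487 × 2.6123 = 1.17214 rad
ρ = (1 − cos θ)/κ = (1 − 0.38818)/0.4487 = 1.36354
z = sin θ / κ = 0.92158/0.4487 = 2.05390
x = ρ cos φ = 1.36354 × cos(272.86°) = 0.06803
y = ρ sin φ = 1.36354 × sin(272.86°) = -1.36184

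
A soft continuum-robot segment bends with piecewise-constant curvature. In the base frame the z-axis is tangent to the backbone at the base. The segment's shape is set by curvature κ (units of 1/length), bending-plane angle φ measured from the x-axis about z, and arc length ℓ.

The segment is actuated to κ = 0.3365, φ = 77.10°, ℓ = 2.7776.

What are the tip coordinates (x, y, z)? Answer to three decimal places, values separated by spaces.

0.269 1.176 2.390

θ = κ·ℓ = 0.3365 × 2.7776 = 0.93466 rad
ρ = (1 − cos θ)/κ = (1 − 0.59409)/0.3365 = 1.20627
z = sin θ / κ = 0.80440/0.3365 = 2.39049
x = ρ cos φ = 1.20627 × cos(77.10°) = 0.26930
y = ρ sin φ = 1.20627 × sin(77.10°) = 1.17583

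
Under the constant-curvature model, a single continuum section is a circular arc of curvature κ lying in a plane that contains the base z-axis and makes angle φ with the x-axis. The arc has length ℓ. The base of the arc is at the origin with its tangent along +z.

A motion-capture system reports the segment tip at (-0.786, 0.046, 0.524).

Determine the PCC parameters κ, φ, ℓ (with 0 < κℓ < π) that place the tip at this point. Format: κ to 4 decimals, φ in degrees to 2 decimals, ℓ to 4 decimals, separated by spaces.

1.7604 176.65 1.1174

ρ = √(x²+y²) = √(-0.786² + 0.046²) = 0.78734
φ = atan2(y, x) mod 360° = atan2(0.046, -0.786) = 176.6506°
|p|² = ρ² + z² = 0.78734² + 0.524² = 0.89449
κ = 2ρ / |p|² = 2×0.78734 / 0.89449 = 1.76044
θ = 2·atan2(ρ, z) = 2·atan2(0.78734, 0.524) = 1.96717 rad
ℓ = θ/κ = 1.96717/1.76044 = 1.11743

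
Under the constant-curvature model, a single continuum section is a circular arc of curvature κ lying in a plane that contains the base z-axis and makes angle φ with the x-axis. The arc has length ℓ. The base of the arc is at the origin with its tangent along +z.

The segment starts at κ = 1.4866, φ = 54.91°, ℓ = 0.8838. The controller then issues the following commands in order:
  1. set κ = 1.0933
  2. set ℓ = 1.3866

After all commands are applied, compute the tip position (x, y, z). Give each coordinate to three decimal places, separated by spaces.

initial: κ=1.4866, φ=54.91°, ℓ=0.8838
cmd 1: set κ=1.0933 → (κ,φ,ℓ)=(1.0933,54.91°,0.8838) → tip=(0.2269,0.3230,0.7526)
cmd 2: set ℓ=1.3866 → (κ,φ,ℓ)=(1.0933,54.91°,1.3866) → tip=(0.4970,0.7074,0.9133)

0.497 0.707 0.913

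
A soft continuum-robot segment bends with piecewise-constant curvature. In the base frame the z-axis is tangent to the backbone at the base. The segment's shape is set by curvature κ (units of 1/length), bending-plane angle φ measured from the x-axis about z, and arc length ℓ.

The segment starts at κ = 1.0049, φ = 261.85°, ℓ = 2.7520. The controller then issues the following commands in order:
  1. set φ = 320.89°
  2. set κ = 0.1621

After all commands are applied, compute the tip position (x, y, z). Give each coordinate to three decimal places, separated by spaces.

initial: κ=1.0049, φ=261.85°, ℓ=2.7520
cmd 1: set φ=320.89° → (κ,φ,ℓ)=(1.0049,320.89°,2.7520) → tip=(1.4903,-1.2116,0.3655)
cmd 2: set κ=0.1621 → (κ,φ,ℓ)=(0.1621,320.89°,2.7520) → tip=(0.4684,-0.3808,2.6616)

0.468 -0.381 2.662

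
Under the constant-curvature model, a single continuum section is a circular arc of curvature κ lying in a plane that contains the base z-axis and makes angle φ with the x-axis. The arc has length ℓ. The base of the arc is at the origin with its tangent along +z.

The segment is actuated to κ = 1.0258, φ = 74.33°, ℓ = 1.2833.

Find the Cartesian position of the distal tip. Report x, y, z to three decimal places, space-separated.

θ = κ·ℓ = 1.0258 × 1.2833 = 1.31641 rad
ρ = (1 − cos θ)/κ = (1 − 0.25165)/1.0258 = 0.72953
z = sin θ / κ = 0.96782/1.0258 = 0.94348
x = ρ cos φ = 0.72953 × cos(74.33°) = 0.19704
y = ρ sin φ = 0.72953 × sin(74.33°) = 0.70241

0.197 0.702 0.943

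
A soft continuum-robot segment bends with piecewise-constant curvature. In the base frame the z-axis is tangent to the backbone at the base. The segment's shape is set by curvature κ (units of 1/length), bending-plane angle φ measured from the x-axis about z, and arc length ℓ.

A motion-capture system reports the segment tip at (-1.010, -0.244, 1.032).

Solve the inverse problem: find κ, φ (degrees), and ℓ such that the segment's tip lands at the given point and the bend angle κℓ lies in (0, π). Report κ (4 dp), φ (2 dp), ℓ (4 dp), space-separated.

0.9690 193.58 1.6281

ρ = √(x²+y²) = √(-1.010² + -0.244²) = 1.03906
φ = atan2(y, x) mod 360° = atan2(-0.244, -1.010) = 193.5815°
|p|² = ρ² + z² = 1.03906² + 1.032² = 2.14466
κ = 2ρ / |p|² = 2×1.03906 / 2.14466 = 0.96897
θ = 2·atan2(ρ, z) = 2·atan2(1.03906, 1.032) = 1.57761 rad
ℓ = θ/κ = 1.57761/0.96897 = 1.62813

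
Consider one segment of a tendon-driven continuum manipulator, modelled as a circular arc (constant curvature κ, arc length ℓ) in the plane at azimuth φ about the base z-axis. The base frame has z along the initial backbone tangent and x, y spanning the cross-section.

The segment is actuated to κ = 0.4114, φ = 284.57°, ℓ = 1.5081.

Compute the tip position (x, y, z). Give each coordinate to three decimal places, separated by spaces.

θ = κ·ℓ = 0.4114 × 1.5081 = 0.62043 rad
ρ = (1 − cos θ)/κ = (1 − 0.81363)/0.4114 = 0.45302
z = sin θ / κ = 0.58139/0.4114 = 1.41319
x = ρ cos φ = 0.45302 × cos(284.57°) = 0.11396
y = ρ sin φ = 0.45302 × sin(284.57°) = -0.43845

0.114 -0.438 1.413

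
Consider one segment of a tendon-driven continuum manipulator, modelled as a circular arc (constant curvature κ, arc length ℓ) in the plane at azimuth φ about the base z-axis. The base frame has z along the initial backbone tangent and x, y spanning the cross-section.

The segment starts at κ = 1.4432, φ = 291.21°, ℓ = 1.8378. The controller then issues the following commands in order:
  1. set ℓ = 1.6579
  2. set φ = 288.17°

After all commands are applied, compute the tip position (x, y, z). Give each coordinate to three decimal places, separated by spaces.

0.374 -1.141 0.472

initial: κ=1.4432, φ=291.21°, ℓ=1.8378
cmd 1: set ℓ=1.6579 → (κ,φ,ℓ)=(1.4432,291.21°,1.6579) → tip=(0.4343,-1.1191,0.4718)
cmd 2: set φ=288.17° → (κ,φ,ℓ)=(1.4432,288.17°,1.6579) → tip=(0.3743,-1.1406,0.4718)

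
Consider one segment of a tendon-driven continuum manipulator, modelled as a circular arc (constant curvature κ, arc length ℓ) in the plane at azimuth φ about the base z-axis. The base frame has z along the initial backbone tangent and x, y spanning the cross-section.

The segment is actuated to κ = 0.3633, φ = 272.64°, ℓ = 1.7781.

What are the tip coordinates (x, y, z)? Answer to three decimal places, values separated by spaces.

0.026 -0.554 1.657

θ = κ·ℓ = 0.3633 × 1.7781 = 0.64598 rad
ρ = (1 − cos θ)/κ = (1 − 0.79851)/0.3633 = 0.55462
z = sin θ / κ = 0.60198/0.3633 = 1.65699
x = ρ cos φ = 0.55462 × cos(272.64°) = 0.02555
y = ρ sin φ = 0.55462 × sin(272.64°) = -0.55403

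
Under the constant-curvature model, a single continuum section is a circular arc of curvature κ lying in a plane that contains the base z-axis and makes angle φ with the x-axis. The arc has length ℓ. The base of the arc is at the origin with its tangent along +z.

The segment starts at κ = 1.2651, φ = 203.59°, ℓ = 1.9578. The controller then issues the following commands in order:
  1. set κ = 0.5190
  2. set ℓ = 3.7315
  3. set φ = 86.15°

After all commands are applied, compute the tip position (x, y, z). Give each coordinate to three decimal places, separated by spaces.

0.176 2.610 1.799

initial: κ=1.2651, φ=203.59°, ℓ=1.9578
cmd 1: set κ=0.5190 → (κ,φ,ℓ)=(0.5190,203.59°,1.9578) → tip=(-0.8358,-0.3650,1.6379)
cmd 2: set ℓ=3.7315 → (κ,φ,ℓ)=(0.5190,203.59°,3.7315) → tip=(-2.3975,-1.0469,1.7993)
cmd 3: set φ=86.15° → (κ,φ,ℓ)=(0.5190,86.15°,3.7315) → tip=(0.1757,2.6102,1.7993)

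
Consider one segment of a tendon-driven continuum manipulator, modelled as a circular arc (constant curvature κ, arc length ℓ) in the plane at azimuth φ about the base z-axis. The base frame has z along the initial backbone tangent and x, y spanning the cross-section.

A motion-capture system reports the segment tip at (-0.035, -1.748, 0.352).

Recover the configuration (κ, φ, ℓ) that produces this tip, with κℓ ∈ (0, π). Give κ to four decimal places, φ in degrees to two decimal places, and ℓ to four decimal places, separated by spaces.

ρ = √(x²+y²) = √(-0.035² + -1.748²) = 1.74835
φ = atan2(y, x) mod 360° = atan2(-1.748, -0.035) = 268.8529°
|p|² = ρ² + z² = 1.74835² + 0.352² = 3.18063
κ = 2ρ / |p|² = 2×1.74835 / 3.18063 = 1.09937
θ = 2·atan2(ρ, z) = 2·atan2(1.74835, 0.352) = 2.74424 rad
ℓ = θ/κ = 2.74424/1.09937 = 2.49619

1.0994 268.85 2.4962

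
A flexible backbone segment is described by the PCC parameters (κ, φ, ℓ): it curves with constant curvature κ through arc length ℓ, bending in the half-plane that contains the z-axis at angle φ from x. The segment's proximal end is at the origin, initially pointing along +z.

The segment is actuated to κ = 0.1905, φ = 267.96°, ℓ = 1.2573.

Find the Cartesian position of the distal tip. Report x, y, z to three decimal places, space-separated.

-0.005 -0.150 1.245

θ = κ·ℓ = 0.1905 × 1.2573 = 0.23952 rad
ρ = (1 − cos θ)/κ = (1 − 0.97145)/0.1905 = 0.14985
z = sin θ / κ = 0.23723/0.1905 = 1.24531
x = ρ cos φ = 0.14985 × cos(267.96°) = -0.00533
y = ρ sin φ = 0.14985 × sin(267.96°) = -0.14976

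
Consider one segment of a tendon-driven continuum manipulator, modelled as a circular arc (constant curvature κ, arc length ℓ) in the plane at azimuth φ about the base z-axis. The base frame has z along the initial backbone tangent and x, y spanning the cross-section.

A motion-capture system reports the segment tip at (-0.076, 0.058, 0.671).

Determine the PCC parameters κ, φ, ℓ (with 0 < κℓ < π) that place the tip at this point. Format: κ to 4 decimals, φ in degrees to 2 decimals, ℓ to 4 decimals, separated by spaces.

ρ = √(x²+y²) = √(-0.076² + 0.058²) = 0.09560
φ = atan2(y, x) mod 360° = atan2(0.058, -0.076) = 142.6507°
|p|² = ρ² + z² = 0.09560² + 0.671² = 0.45938
κ = 2ρ / |p|² = 2×0.09560 / 0.45938 = 0.41623
θ = 2·atan2(ρ, z) = 2·atan2(0.09560, 0.671) = 0.28305 rad
ℓ = θ/κ = 0.28305/0.41623 = 0.68004

0.4162 142.65 0.6800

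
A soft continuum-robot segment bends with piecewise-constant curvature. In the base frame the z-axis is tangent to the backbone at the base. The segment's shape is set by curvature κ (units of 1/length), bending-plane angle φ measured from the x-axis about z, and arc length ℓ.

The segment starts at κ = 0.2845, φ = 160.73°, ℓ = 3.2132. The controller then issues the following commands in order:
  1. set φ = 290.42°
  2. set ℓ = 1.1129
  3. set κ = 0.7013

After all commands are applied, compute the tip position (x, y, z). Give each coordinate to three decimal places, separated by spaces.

initial: κ=0.2845, φ=160.73°, ℓ=3.2132
cmd 1: set φ=290.42° → (κ,φ,ℓ)=(0.2845,290.42°,3.2132) → tip=(0.4777,-1.2832,2.7840)
cmd 2: set ℓ=1.1129 → (κ,φ,ℓ)=(0.2845,290.42°,1.1129) → tip=(0.0610,-0.1637,1.0944)
cmd 3: set κ=0.7013 → (κ,φ,ℓ)=(0.7013,290.42°,1.1129) → tip=(0.1440,-0.3868,1.0033)

0.144 -0.387 1.003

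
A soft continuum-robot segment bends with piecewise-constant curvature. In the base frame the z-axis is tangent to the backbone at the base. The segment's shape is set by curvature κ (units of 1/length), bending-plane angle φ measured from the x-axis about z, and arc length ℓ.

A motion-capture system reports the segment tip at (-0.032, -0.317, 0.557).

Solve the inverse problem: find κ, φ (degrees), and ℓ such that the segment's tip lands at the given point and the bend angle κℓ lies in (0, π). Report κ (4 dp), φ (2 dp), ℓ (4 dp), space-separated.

ρ = √(x²+y²) = √(-0.032² + -0.317²) = 0.31861
φ = atan2(y, x) mod 360° = atan2(-0.317, -0.032) = 264.2357°
|p|² = ρ² + z² = 0.31861² + 0.557² = 0.41176
κ = 2ρ / |p|² = 2×0.31861 / 0.41176 = 1.54755
θ = 2·atan2(ρ, z) = 2·atan2(0.31861, 0.557) = 1.03917 rad
ℓ = θ/κ = 1.03917/1.54755 = 0.67150

1.5475 264.24 0.6715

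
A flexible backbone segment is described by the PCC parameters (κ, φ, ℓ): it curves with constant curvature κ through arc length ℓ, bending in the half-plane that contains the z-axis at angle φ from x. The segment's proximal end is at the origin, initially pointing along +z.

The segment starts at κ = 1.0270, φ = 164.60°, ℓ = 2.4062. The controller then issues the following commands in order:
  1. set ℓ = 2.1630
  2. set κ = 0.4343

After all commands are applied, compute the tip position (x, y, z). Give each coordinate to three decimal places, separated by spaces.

initial: κ=1.0270, φ=164.60°, ℓ=2.4062
cmd 1: set ℓ=2.1630 → (κ,φ,ℓ)=(1.0270,164.60°,2.1630) → tip=(-1.5073,0.4152,0.7748)
cmd 2: set κ=0.4343 → (κ,φ,ℓ)=(0.4343,164.60°,2.1630) → tip=(-0.9095,0.2505,1.8586)

-0.910 0.251 1.859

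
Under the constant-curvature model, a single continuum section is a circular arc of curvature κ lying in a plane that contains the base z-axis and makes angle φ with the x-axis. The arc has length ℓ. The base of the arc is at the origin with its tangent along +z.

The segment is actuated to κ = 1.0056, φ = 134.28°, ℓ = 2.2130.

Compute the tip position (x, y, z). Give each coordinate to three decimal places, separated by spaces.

θ = κ·ℓ = 1.0056 × 2.2130 = 2.22539 rad
ρ = (1 − cos θ)/κ = (1 − -0.60884)/1.0056 = 1.59988
z = sin θ / κ = 0.79329/1.0056 = 0.78888
x = ρ cos φ = 1.59988 × cos(134.28°) = -1.11698
y = ρ sin φ = 1.59988 × sin(134.28°) = 1.14541

-1.117 1.145 0.789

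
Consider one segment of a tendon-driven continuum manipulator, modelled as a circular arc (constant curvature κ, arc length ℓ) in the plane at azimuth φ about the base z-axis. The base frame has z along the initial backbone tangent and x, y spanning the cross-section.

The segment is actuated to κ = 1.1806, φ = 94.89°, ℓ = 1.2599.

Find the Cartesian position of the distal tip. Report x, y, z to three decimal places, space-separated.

-0.066 0.774 0.844

θ = κ·ℓ = 1.1806 × 1.2599 = 1.48744 rad
ρ = (1 − cos θ)/κ = (1 − 0.08326)/1.1806 = 0.77650
z = sin θ / κ = 0.99653/1.1806 = 0.84409
x = ρ cos φ = 0.77650 × cos(94.89°) = -0.06619
y = ρ sin φ = 0.77650 × sin(94.89°) = 0.77368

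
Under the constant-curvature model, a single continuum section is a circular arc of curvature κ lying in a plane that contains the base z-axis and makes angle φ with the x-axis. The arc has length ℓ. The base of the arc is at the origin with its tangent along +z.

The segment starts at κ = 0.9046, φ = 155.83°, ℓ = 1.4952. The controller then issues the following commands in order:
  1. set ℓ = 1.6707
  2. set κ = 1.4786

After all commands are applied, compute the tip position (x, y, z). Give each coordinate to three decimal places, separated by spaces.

-1.100 0.494 0.421

initial: κ=0.9046, φ=155.83°, ℓ=1.4952
cmd 1: set ℓ=1.6707 → (κ,φ,ℓ)=(0.9046,155.83°,1.6707) → tip=(-0.9486,0.4257,1.1035)
cmd 2: set κ=1.4786 → (κ,φ,ℓ)=(1.4786,155.83°,1.6707) → tip=(-1.1002,0.4937,0.4207)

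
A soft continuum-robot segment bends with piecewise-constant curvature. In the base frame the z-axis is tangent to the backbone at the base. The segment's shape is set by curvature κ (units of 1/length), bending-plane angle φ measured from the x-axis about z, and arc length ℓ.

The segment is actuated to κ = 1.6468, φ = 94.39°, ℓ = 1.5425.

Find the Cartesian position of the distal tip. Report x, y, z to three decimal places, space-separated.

-0.085 1.105 0.344

θ = κ·ℓ = 1.6468 × 1.5425 = 2.54019 rad
ρ = (1 − cos θ)/κ = (1 − -0.82454)/1.6468 = 1.10793
z = sin θ / κ = 0.56580/1.6468 = 0.34358
x = ρ cos φ = 1.10793 × cos(94.39°) = -0.08481
y = ρ sin φ = 1.10793 × sin(94.39°) = 1.10468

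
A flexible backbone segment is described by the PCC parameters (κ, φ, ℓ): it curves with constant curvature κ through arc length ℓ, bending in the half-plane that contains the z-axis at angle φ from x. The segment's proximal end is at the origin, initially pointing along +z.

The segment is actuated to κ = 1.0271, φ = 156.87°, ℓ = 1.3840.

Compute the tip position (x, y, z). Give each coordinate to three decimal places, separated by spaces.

θ = κ·ℓ = 1.0271 × 1.3840 = 1.42151 rad
ρ = (1 − cos θ)/κ = (1 − 0.14874)/1.0271 = 0.82880
z = sin θ / κ = 0.98888/1.0271 = 0.96279
x = ρ cos φ = 0.82880 × cos(156.87°) = -0.76218
y = ρ sin φ = 0.82880 × sin(156.87°) = 0.32557

-0.762 0.326 0.963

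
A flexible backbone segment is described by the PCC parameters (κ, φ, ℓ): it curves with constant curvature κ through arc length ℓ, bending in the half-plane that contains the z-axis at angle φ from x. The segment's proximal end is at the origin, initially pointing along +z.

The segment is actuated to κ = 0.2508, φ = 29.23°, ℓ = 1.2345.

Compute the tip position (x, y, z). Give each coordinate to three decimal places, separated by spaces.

θ = κ·ℓ = 0.2508 × 1.2345 = 0.30961 rad
ρ = (1 − cos θ)/κ = (1 − 0.95245)/0.2508 = 0.18959
z = sin θ / κ = 0.30469/0.2508 = 1.21487
x = ρ cos φ = 0.18959 × cos(29.23°) = 0.16545
y = ρ sin φ = 0.18959 × sin(29.23°) = 0.09258

0.165 0.093 1.215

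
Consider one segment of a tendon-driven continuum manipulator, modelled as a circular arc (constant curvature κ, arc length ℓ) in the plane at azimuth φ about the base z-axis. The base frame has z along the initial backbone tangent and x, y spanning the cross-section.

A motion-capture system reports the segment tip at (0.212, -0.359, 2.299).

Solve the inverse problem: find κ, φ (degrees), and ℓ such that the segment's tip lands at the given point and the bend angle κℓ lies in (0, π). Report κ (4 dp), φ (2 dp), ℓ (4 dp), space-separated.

0.1527 300.56 2.3491

ρ = √(x²+y²) = √(0.212² + -0.359²) = 0.41692
φ = atan2(y, x) mod 360° = atan2(-0.359, 0.212) = 300.5631°
|p|² = ρ² + z² = 0.41692² + 2.299² = 5.45923
κ = 2ρ / |p|² = 2×0.41692 / 5.45923 = 0.15274
θ = 2·atan2(ρ, z) = 2·atan2(0.41692, 2.299) = 0.35880 rad
ℓ = θ/κ = 0.35880/0.15274 = 2.34908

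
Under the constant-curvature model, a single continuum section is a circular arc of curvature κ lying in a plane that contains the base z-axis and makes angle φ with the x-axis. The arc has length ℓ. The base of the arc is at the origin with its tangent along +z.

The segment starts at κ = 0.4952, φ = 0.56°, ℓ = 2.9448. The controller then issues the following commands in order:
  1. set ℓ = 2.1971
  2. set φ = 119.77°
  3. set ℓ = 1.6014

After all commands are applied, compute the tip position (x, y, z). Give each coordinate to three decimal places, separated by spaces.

initial: κ=0.4952, φ=0.56°, ℓ=2.9448
cmd 1: set ℓ=2.1971 → (κ,φ,ℓ)=(0.4952,0.56°,2.1971) → tip=(1.0818,0.0106,1.7886)
cmd 2: set φ=119.77° → (κ,φ,ℓ)=(0.4952,119.77°,2.1971) → tip=(-0.5372,0.9391,1.7886)
cmd 3: set ℓ=1.6014 → (κ,φ,ℓ)=(0.4952,119.77°,1.6014) → tip=(-0.2991,0.5229,1.4388)

-0.299 0.523 1.439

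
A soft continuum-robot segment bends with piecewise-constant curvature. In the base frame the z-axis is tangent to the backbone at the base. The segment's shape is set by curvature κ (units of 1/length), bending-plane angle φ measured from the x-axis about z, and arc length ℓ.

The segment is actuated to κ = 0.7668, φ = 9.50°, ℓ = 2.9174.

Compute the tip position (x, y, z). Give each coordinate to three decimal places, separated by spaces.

2.081 0.348 1.025

θ = κ·ℓ = 0.7668 × 2.9174 = 2.23706 rad
ρ = (1 − cos θ)/κ = (1 − -0.61805)/0.7668 = 2.11014
z = sin θ / κ = 0.78613/0.7668 = 1.02522
x = ρ cos φ = 2.11014 × cos(9.50°) = 2.08120
y = ρ sin φ = 2.11014 × sin(9.50°) = 0.34827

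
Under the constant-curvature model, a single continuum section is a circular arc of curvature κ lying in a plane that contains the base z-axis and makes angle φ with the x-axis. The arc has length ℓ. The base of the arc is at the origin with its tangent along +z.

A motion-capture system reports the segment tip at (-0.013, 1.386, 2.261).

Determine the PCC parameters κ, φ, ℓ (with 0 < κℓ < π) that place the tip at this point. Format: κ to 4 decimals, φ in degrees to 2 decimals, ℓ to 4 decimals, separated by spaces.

0.3941 90.54 2.7906

ρ = √(x²+y²) = √(-0.013² + 1.386²) = 1.38606
φ = atan2(y, x) mod 360° = atan2(1.386, -0.013) = 90.5374°
|p|² = ρ² + z² = 1.38606² + 2.261² = 7.03329
κ = 2ρ / |p|² = 2×1.38606 / 7.03329 = 0.39414
θ = 2·atan2(ρ, z) = 2·atan2(1.38606, 2.261) = 1.09989 rad
ℓ = θ/κ = 1.09989/0.39414 = 2.79059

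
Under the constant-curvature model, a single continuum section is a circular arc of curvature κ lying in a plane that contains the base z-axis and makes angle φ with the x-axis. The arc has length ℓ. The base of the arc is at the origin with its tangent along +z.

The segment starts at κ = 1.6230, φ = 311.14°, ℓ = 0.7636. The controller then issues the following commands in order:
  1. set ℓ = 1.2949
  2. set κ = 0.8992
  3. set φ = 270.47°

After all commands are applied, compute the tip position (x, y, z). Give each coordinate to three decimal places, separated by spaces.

0.006 -0.672 1.022

initial: κ=1.6230, φ=311.14°, ℓ=0.7636
cmd 1: set ℓ=1.2949 → (κ,φ,ℓ)=(1.6230,311.14°,1.2949) → tip=(0.6106,-0.6989,0.5314)
cmd 2: set κ=0.8992 → (κ,φ,ℓ)=(0.8992,311.14°,1.2949) → tip=(0.4424,-0.5064,1.0215)
cmd 3: set φ=270.47° → (κ,φ,ℓ)=(0.8992,270.47°,1.2949) → tip=(0.0055,-0.6724,1.0215)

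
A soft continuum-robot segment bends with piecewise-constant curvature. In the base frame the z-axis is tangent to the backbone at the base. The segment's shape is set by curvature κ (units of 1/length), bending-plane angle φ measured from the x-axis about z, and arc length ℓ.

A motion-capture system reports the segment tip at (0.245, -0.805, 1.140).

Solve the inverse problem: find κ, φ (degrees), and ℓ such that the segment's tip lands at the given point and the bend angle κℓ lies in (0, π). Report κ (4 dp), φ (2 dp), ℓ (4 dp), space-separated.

ρ = √(x²+y²) = √(0.245² + -0.805²) = 0.84146
φ = atan2(y, x) mod 360° = atan2(-0.805, 0.245) = 286.9275°
|p|² = ρ² + z² = 0.84146² + 1.140² = 2.00765
κ = 2ρ / |p|² = 2×0.84146 / 2.00765 = 0.83825
θ = 2·atan2(ρ, z) = 2·atan2(0.84146, 1.140) = 1.27171 rad
ℓ = θ/κ = 1.27171/0.83825 = 1.51710

0.8383 286.93 1.5171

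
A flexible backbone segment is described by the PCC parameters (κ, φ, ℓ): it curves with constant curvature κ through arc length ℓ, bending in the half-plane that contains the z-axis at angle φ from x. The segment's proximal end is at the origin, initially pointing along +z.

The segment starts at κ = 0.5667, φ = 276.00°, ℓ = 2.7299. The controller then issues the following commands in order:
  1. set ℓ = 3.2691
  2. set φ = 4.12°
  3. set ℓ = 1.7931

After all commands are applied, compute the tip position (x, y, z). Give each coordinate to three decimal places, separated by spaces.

initial: κ=0.5667, φ=276.00°, ℓ=2.7299
cmd 1: set ℓ=3.2691 → (κ,φ,ℓ)=(0.5667,276.00°,3.2691) → tip=(0.2357,-2.2430,1.6950)
cmd 2: set φ=4.12° → (κ,φ,ℓ)=(0.5667,4.12°,3.2691) → tip=(2.2495,0.1620,1.6950)
cmd 3: set ℓ=1.7931 → (κ,φ,ℓ)=(0.5667,4.12°,1.7931) → tip=(0.8331,0.0600,1.5001)

0.833 0.060 1.500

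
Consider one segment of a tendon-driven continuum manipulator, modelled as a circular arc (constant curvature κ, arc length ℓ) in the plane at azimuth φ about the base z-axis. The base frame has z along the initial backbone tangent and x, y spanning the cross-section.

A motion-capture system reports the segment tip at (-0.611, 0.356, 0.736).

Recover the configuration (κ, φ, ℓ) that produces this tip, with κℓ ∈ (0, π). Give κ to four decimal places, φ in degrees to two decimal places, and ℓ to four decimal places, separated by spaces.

1.3576 149.77 1.1276

ρ = √(x²+y²) = √(-0.611² + 0.356²) = 0.70715
φ = atan2(y, x) mod 360° = atan2(0.356, -0.611) = 149.7727°
|p|² = ρ² + z² = 0.70715² + 0.736² = 1.04175
κ = 2ρ / |p|² = 2×0.70715 / 1.04175 = 1.35761
θ = 2·atan2(ρ, z) = 2·atan2(0.70715, 0.736) = 1.53082 rad
ℓ = θ/κ = 1.53082/1.35761 = 1.12758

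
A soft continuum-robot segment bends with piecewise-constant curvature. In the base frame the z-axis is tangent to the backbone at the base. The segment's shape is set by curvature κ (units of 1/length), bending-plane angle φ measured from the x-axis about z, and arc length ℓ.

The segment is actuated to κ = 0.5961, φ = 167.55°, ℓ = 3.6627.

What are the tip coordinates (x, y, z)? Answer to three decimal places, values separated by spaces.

θ = κ·ℓ = 0.5961 × 3.6627 = 2.18334 rad
ρ = (1 − cos θ)/κ = (1 − -0.57495)/0.5961 = 2.64208
z = sin θ / κ = 0.81819/0.5961 = 1.37257
x = ρ cos φ = 2.64208 × cos(167.55°) = -2.57996
y = ρ sin φ = 2.64208 × sin(167.55°) = 0.56960

-2.580 0.570 1.373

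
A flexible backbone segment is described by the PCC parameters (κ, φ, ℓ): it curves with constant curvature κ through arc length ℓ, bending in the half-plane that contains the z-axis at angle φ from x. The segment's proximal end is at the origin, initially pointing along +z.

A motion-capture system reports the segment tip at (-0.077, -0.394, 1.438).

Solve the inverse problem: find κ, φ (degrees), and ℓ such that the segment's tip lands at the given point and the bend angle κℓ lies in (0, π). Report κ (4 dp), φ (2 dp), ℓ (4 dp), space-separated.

0.3602 258.94 1.5116

ρ = √(x²+y²) = √(-0.077² + -0.394²) = 0.40145
φ = atan2(y, x) mod 360° = atan2(-0.394, -0.077) = 258.9420°
|p|² = ρ² + z² = 0.40145² + 1.438² = 2.22901
κ = 2ρ / |p|² = 2×0.40145 / 2.22901 = 0.36021
θ = 2·atan2(ρ, z) = 2·atan2(0.40145, 1.438) = 0.54449 rad
ℓ = θ/κ = 0.54449/0.36021 = 1.51159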